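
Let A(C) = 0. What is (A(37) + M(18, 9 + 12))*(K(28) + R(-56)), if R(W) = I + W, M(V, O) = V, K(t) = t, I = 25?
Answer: -54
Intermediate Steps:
R(W) = 25 + W
(A(37) + M(18, 9 + 12))*(K(28) + R(-56)) = (0 + 18)*(28 + (25 - 56)) = 18*(28 - 31) = 18*(-3) = -54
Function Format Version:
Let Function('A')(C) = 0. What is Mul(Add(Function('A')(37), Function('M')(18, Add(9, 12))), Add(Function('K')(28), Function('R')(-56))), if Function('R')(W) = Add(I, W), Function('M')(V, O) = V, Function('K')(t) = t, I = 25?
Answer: -54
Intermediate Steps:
Function('R')(W) = Add(25, W)
Mul(Add(Function('A')(37), Function('M')(18, Add(9, 12))), Add(Function('K')(28), Function('R')(-56))) = Mul(Add(0, 18), Add(28, Add(25, -56))) = Mul(18, Add(28, -31)) = Mul(18, -3) = -54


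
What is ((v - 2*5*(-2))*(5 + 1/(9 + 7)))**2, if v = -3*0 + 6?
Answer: 1108809/64 ≈ 17325.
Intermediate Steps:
v = 6 (v = 0 + 6 = 6)
((v - 2*5*(-2))*(5 + 1/(9 + 7)))**2 = ((6 - 2*5*(-2))*(5 + 1/(9 + 7)))**2 = ((6 - 10*(-2))*(5 + 1/16))**2 = ((6 + 20)*(5 + 1/16))**2 = (26*(81/16))**2 = (1053/8)**2 = 1108809/64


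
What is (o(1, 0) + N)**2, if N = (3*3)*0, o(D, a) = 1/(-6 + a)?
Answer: 1/36 ≈ 0.027778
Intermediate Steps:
N = 0 (N = 9*0 = 0)
(o(1, 0) + N)**2 = (1/(-6 + 0) + 0)**2 = (1/(-6) + 0)**2 = (-1/6 + 0)**2 = (-1/6)**2 = 1/36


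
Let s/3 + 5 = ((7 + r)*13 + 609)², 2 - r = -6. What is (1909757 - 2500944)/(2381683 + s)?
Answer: -591187/4320916 ≈ -0.13682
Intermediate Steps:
r = 8 (r = 2 - 1*(-6) = 2 + 6 = 8)
s = 1939233 (s = -15 + 3*((7 + 8)*13 + 609)² = -15 + 3*(15*13 + 609)² = -15 + 3*(195 + 609)² = -15 + 3*804² = -15 + 3*646416 = -15 + 1939248 = 1939233)
(1909757 - 2500944)/(2381683 + s) = (1909757 - 2500944)/(2381683 + 1939233) = -591187/4320916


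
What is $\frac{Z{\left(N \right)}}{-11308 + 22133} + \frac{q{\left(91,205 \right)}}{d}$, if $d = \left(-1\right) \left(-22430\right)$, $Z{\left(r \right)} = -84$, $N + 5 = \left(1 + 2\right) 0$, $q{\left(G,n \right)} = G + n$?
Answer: $\frac{132008}{24280475} \approx 0.0054368$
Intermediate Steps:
$N = -5$ ($N = -5 + \left(1 + 2\right) 0 = -5 + 3 \cdot 0 = -5 + 0 = -5$)
$d = 22430$
$\frac{Z{\left(N \right)}}{-11308 + 22133} + \frac{q{\left(91,205 \right)}}{d} = - \frac{84}{-11308 + 22133} + \frac{91 + 205}{22430} = - \frac{84}{10825} + 296 \cdot \frac{1}{22430} = \left(-84\right) \frac{1}{10825} + \frac{148}{11215} = - \frac{84}{10825} + \frac{148}{11215} = \frac{132008}{24280475}$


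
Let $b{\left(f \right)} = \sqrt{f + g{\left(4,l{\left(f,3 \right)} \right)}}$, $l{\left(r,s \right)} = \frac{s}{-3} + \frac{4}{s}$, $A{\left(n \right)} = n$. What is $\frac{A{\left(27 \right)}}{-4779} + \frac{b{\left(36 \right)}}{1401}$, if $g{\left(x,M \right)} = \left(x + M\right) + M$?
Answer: $- \frac{1}{177} + \frac{\sqrt{366}}{4203} \approx -0.0010979$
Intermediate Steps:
$l{\left(r,s \right)} = \frac{4}{s} - \frac{s}{3}$ ($l{\left(r,s \right)} = s \left(- \frac{1}{3}\right) + \frac{4}{s} = - \frac{s}{3} + \frac{4}{s} = \frac{4}{s} - \frac{s}{3}$)
$g{\left(x,M \right)} = x + 2 M$ ($g{\left(x,M \right)} = \left(M + x\right) + M = x + 2 M$)
$b{\left(f \right)} = \sqrt{\frac{14}{3} + f}$ ($b{\left(f \right)} = \sqrt{f + \left(4 + 2 \left(\frac{4}{3} - 1\right)\right)} = \sqrt{f + \left(4 + 2 \cdot \frac{1}{3}\right)} = \sqrt{f + \left(4 + \frac{2}{3}\right)} = \sqrt{f + \frac{14}{3}} = \sqrt{\frac{14}{3} + f}$)
$\frac{A{\left(27 \right)}}{-4779} + \frac{b{\left(36 \right)}}{1401} = \frac{27}{-4779} + \frac{\frac{1}{3} \sqrt{42 + 9 \cdot 36}}{1401} = 27 \left(- \frac{1}{4779}\right) + \frac{\sqrt{42 + 324}}{3} \cdot \frac{1}{1401} = - \frac{1}{177} + \frac{\sqrt{366}}{3} \cdot \frac{1}{1401} = - \frac{1}{177} + \frac{\sqrt{366}}{4203}$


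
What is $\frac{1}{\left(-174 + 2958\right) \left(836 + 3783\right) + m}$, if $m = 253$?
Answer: $\frac{1}{12859549} \approx 7.7763 \cdot 10^{-8}$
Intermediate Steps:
$\frac{1}{\left(-174 + 2958\right) \left(836 + 3783\right) + m} = \frac{1}{\left(-174 + 2958\right) \left(836 + 3783\right) + 253} = \frac{1}{2784 \cdot 4619 + 253} = \frac{1}{12859296 + 253} = \frac{1}{12859549}$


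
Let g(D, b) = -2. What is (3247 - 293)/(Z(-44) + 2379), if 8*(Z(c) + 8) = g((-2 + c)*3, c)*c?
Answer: 1477/1191 ≈ 1.2401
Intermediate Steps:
Z(c) = -8 - c/4 (Z(c) = -8 + (-2*c)/8 = -8 - c/4)
(3247 - 293)/(Z(-44) + 2379) = (3247 - 293)/((-8 - ¼*(-44)) + 2379) = 2954/((-8 + 11) + 2379) = 2954/(3 + 2379) = 2954/2382 = 2954*(1/2382) = 1477/1191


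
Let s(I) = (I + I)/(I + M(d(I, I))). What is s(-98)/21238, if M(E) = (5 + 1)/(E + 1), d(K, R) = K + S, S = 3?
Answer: 658/6991853 ≈ 9.4110e-5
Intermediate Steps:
d(K, R) = 3 + K (d(K, R) = K + 3 = 3 + K)
M(E) = 6/(1 + E)
s(I) = 2*I/(I + 6/(4 + I)) (s(I) = (I + I)/(I + 6/(1 + (3 + I))) = (2*I)/(I + 6/(4 + I)) = 2*I/(I + 6/(4 + I)))
s(-98)/21238 = (2*(-98)*(4 - 98)/(6 - 98*(4 - 98)))/21238 = (2*(-98)*(-94)/(6 - 98*(-94)))*(1/21238) = (2*(-98)*(-94)/(6 + 9212))*(1/21238) = (2*(-98)*(-94)/9218)*(1/21238) = (2*(-98)*(1/9218)*(-94))*(1/21238) = (9212/4609)*(1/21238) = 658/6991853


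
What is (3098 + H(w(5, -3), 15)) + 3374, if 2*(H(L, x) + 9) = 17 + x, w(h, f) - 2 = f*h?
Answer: 6479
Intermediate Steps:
w(h, f) = 2 + f*h
H(L, x) = -½ + x/2 (H(L, x) = -9 + (17 + x)/2 = -9 + (17/2 + x/2) = -½ + x/2)
(3098 + H(w(5, -3), 15)) + 3374 = (3098 + (-½ + (½)*15)) + 3374 = (3098 + (-½ + 15/2)) + 3374 = (3098 + 7) + 3374 = 3105 + 3374 = 6479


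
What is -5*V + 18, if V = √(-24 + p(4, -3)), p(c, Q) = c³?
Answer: 18 - 10*√10 ≈ -13.623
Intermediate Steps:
V = 2*√10 (V = √(-24 + 4³) = √(-24 + 64) = √40 = 2*√10 ≈ 6.3246)
-5*V + 18 = -10*√10 + 18 = 18 - 10*√10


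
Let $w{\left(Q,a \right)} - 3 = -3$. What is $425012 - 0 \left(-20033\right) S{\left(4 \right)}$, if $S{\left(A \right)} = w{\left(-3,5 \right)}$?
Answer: $425012$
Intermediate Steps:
$w{\left(Q,a \right)} = 0$ ($w{\left(Q,a \right)} = 3 - 3 = 0$)
$S{\left(A \right)} = 0$
$425012 - 0 \left(-20033\right) S{\left(4 \right)} = 425012 - 0 \left(-20033\right) 0 = 425012 - 0 \cdot 0 = 425012 - 0 = 425012 + 0 = 425012$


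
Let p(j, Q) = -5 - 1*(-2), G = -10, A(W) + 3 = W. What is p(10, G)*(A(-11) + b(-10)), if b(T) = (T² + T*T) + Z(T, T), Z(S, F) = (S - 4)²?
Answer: -1146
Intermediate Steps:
Z(S, F) = (-4 + S)²
A(W) = -3 + W
b(T) = (-4 + T)² + 2*T² (b(T) = (T² + T*T) + (-4 + T)² = (T² + T²) + (-4 + T)² = 2*T² + (-4 + T)² = (-4 + T)² + 2*T²)
p(j, Q) = -3 (p(j, Q) = -5 + 2 = -3)
p(10, G)*(A(-11) + b(-10)) = -3*((-3 - 11) + ((-4 - 10)² + 2*(-10)²)) = -3*(-14 + ((-14)² + 2*100)) = -3*(-14 + (196 + 200)) = -3*(-14 + 396) = -3*382 = -1146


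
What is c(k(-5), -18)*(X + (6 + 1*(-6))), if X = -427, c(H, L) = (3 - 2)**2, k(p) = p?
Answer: -427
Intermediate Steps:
c(H, L) = 1 (c(H, L) = 1**2 = 1)
c(k(-5), -18)*(X + (6 + 1*(-6))) = 1*(-427 + (6 + 1*(-6))) = 1*(-427 + (6 - 6)) = 1*(-427 + 0) = 1*(-427) = -427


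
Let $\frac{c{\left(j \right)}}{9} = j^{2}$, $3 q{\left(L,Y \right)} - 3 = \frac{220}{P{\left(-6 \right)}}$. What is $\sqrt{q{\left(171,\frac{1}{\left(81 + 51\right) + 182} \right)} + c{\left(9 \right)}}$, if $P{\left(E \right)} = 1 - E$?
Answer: $\frac{5 \sqrt{13062}}{21} \approx 27.212$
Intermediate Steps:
$q{\left(L,Y \right)} = \frac{241}{21}$ ($q{\left(L,Y \right)} = 1 + \frac{220 \frac{1}{1 - -6}}{3} = 1 + \frac{220 \frac{1}{1 + 6}}{3} = 1 + \frac{220 \cdot \frac{1}{7}}{3} = 1 + \frac{1}{3} \cdot \frac{220}{7} = 1 + \frac{220}{21} = \frac{241}{21}$)
$c{\left(j \right)} = 9 j^{2}$
$\sqrt{q{\left(171,\frac{1}{\left(81 + 51\right) + 182} \right)} + c{\left(9 \right)}} = \sqrt{\frac{241}{21} + 9 \cdot 9^{2}} = \sqrt{\frac{241}{21} + 9 \cdot 81} = \sqrt{\frac{241}{21} + 729} = \sqrt{\frac{15550}{21}} = \frac{5 \sqrt{13062}}{21}$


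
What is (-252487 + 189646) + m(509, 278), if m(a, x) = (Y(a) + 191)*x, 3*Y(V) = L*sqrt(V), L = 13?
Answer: -9743 + 3614*sqrt(509)/3 ≈ 17436.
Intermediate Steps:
Y(V) = 13*sqrt(V)/3 (Y(V) = (13*sqrt(V))/3 = 13*sqrt(V)/3)
m(a, x) = x*(191 + 13*sqrt(a)/3) (m(a, x) = (13*sqrt(a)/3 + 191)*x = (191 + 13*sqrt(a)/3)*x = x*(191 + 13*sqrt(a)/3))
(-252487 + 189646) + m(509, 278) = (-252487 + 189646) + (1/3)*278*(573 + 13*sqrt(509)) = -62841 + (53098 + 3614*sqrt(509)/3) = -9743 + 3614*sqrt(509)/3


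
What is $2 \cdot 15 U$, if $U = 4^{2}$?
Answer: $480$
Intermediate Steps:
$U = 16$
$2 \cdot 15 U = 2 \cdot 15 \cdot 16 = 30 \cdot 16 = 480$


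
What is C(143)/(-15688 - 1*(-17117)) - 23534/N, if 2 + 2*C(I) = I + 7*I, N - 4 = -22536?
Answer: 23247929/16099114 ≈ 1.4440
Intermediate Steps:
N = -22532 (N = 4 - 22536 = -22532)
C(I) = -1 + 4*I (C(I) = -1 + (I + 7*I)/2 = -1 + (8*I)/2 = -1 + 4*I)
C(143)/(-15688 - 1*(-17117)) - 23534/N = (-1 + 4*143)/(-15688 - 1*(-17117)) - 23534/(-22532) = (-1 + 572)/(-15688 + 17117) - 23534*(-1/22532) = 571/1429 + 11767/11266 = 23247929/16099114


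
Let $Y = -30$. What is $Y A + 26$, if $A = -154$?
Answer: $4646$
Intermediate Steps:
$Y A + 26 = \left(-30\right) \left(-154\right) + 26 = 4620 + 26 = 4646$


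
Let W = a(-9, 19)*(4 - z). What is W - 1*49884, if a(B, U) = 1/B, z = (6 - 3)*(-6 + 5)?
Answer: -448963/9 ≈ -49885.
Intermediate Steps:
z = -3 (z = 3*(-1) = -3)
W = -7/9 (W = (4 - 1*(-3))/(-9) = -(4 + 3)/9 = -1/9*7 = -7/9 ≈ -0.77778)
W - 1*49884 = -7/9 - 1*49884 = -7/9 - 49884 = -448963/9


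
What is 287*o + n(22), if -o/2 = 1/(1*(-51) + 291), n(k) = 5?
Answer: 313/120 ≈ 2.6083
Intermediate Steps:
o = -1/120 (o = -2/(1*(-51) + 291) = -2/(-51 + 291) = -2/240 = -2*1/240 = -1/120 ≈ -0.0083333)
287*o + n(22) = 287*(-1/120) + 5 = -287/120 + 5 = 313/120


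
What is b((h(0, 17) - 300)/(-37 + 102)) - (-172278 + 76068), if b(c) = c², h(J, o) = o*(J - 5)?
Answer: 16265419/169 ≈ 96245.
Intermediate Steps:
h(J, o) = o*(-5 + J)
b((h(0, 17) - 300)/(-37 + 102)) - (-172278 + 76068) = ((17*(-5 + 0) - 300)/(-37 + 102))² - (-172278 + 76068) = ((17*(-5) - 300)/65)² - 1*(-96210) = ((-85 - 300)*(1/65))² + 96210 = (-385*1/65)² + 96210 = (-77/13)² + 96210 = 5929/169 + 96210 = 16265419/169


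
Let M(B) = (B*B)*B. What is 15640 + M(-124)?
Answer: -1890984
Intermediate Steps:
M(B) = B³ (M(B) = B²*B = B³)
15640 + M(-124) = 15640 + (-124)³ = 15640 - 1906624 = -1890984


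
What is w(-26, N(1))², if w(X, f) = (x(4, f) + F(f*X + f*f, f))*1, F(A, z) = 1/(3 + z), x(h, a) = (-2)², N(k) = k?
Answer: 289/16 ≈ 18.063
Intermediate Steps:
x(h, a) = 4
w(X, f) = 4 + 1/(3 + f) (w(X, f) = (4 + 1/(3 + f))*1 = 4 + 1/(3 + f))
w(-26, N(1))² = ((13 + 4*1)/(3 + 1))² = ((13 + 4)/4)² = ((¼)*17)² = (17/4)² = 289/16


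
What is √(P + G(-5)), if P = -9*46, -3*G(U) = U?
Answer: I*√3711/3 ≈ 20.306*I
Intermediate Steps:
G(U) = -U/3
P = -414
√(P + G(-5)) = √(-414 - ⅓*(-5)) = √(-414 + 5/3) = √(-1237/3) = I*√3711/3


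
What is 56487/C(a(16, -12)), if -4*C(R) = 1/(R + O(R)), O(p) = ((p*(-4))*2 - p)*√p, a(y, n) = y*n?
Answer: 43382016 - 3123505152*I*√3 ≈ 4.3382e+7 - 5.4101e+9*I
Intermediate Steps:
a(y, n) = n*y
O(p) = -9*p^(3/2) (O(p) = (-4*p*2 - p)*√p = (-8*p - p)*√p = (-9*p)*√p = -9*p^(3/2))
C(R) = -1/(4*(R - 9*R^(3/2)))
56487/C(a(16, -12)) = 56487/(1/(-(-48)*16 + 36*(-12*16)^(3/2))) = 56487/(1/(-4*(-192) + 36*(-192)^(3/2))) = 56487/(1/(768 + 36*(-1536*I*√3))) = 56487/(1/(768 - 55296*I*√3)) = 56487*(768 - 55296*I*√3) = 43382016 - 3123505152*I*√3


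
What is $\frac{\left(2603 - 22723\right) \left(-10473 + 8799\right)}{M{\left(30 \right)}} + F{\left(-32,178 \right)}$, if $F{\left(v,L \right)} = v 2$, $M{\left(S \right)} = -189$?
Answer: $- \frac{1247888}{7} \approx -1.7827 \cdot 10^{5}$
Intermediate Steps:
$F{\left(v,L \right)} = 2 v$
$\frac{\left(2603 - 22723\right) \left(-10473 + 8799\right)}{M{\left(30 \right)}} + F{\left(-32,178 \right)} = \frac{\left(2603 - 22723\right) \left(-10473 + 8799\right)}{-189} + 2 \left(-32\right) = \left(-20120\right) \left(-1674\right) \left(- \frac{1}{189}\right) - 64 = 33680880 \left(- \frac{1}{189}\right) - 64 = - \frac{1247440}{7} - 64 = - \frac{1247888}{7}$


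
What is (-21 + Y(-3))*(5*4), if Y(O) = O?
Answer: -480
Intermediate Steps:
(-21 + Y(-3))*(5*4) = (-21 - 3)*(5*4) = -24*20 = -480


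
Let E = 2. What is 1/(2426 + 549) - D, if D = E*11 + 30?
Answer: -154699/2975 ≈ -52.000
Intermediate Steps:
D = 52 (D = 2*11 + 30 = 22 + 30 = 52)
1/(2426 + 549) - D = 1/(2426 + 549) - 1*52 = 1/2975 - 52 = -154699/2975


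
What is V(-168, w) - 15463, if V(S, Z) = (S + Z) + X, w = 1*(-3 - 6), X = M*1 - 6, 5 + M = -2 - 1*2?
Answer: -15655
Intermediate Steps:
M = -9 (M = -5 + (-2 - 1*2) = -5 + (-2 - 2) = -5 - 4 = -9)
X = -15 (X = -9*1 - 6 = -9 - 6 = -15)
w = -9 (w = 1*(-9) = -9)
V(S, Z) = -15 + S + Z (V(S, Z) = (S + Z) - 15 = -15 + S + Z)
V(-168, w) - 15463 = (-15 - 168 - 9) - 15463 = -192 - 15463 = -15655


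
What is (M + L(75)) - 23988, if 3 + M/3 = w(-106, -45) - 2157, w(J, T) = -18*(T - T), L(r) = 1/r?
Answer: -2285099/75 ≈ -30468.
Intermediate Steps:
w(J, T) = 0 (w(J, T) = -18*0 = 0)
M = -6480 (M = -9 + 3*(0 - 2157) = -9 + 3*(-2157) = -9 - 6471 = -6480)
(M + L(75)) - 23988 = (-6480 + 1/75) - 23988 = -485999/75 - 23988 = -2285099/75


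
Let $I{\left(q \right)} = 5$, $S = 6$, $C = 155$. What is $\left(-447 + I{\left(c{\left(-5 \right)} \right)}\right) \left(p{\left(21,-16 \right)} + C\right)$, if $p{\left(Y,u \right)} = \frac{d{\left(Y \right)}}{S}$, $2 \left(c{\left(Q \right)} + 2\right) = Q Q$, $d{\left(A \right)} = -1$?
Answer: $- \frac{205309}{3} \approx -68436.0$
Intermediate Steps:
$c{\left(Q \right)} = -2 + \frac{Q^{2}}{2}$ ($c{\left(Q \right)} = -2 + \frac{Q Q}{2} = -2 + \frac{Q^{2}}{2}$)
$p{\left(Y,u \right)} = - \frac{1}{6}$
$\left(-447 + I{\left(c{\left(-5 \right)} \right)}\right) \left(p{\left(21,-16 \right)} + C\right) = \left(-447 + 5\right) \left(- \frac{1}{6} + 155\right) = \left(-442\right) \frac{929}{6} = - \frac{205309}{3}$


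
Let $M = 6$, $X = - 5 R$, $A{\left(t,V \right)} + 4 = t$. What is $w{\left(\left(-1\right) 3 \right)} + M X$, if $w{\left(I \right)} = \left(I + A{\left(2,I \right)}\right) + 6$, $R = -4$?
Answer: $121$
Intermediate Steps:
$A{\left(t,V \right)} = -4 + t$
$X = 20$ ($X = \left(-5\right) \left(-4\right) = 20$)
$w{\left(I \right)} = 4 + I$ ($w{\left(I \right)} = \left(I + \left(-4 + 2\right)\right) + 6 = \left(I - 2\right) + 6 = \left(-2 + I\right) + 6 = 4 + I$)
$w{\left(\left(-1\right) 3 \right)} + M X = \left(4 - 3\right) + 6 \cdot 20 = \left(4 - 3\right) + 120 = 1 + 120 = 121$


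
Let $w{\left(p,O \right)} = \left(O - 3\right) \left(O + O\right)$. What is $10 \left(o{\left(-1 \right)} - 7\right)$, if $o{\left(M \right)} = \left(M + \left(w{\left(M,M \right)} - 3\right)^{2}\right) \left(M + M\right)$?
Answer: $-550$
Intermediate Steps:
$w{\left(p,O \right)} = 2 O \left(-3 + O\right)$ ($w{\left(p,O \right)} = \left(-3 + O\right) 2 O = 2 O \left(-3 + O\right)$)
$o{\left(M \right)} = 2 M \left(M + \left(-3 + 2 M \left(-3 + M\right)\right)^{2}\right)$ ($o{\left(M \right)} = \left(M + \left(2 M \left(-3 + M\right) - 3\right)^{2}\right) \left(M + M\right) = \left(M + \left(-3 + 2 M \left(-3 + M\right)\right)^{2}\right) 2 M = 2 M \left(M + \left(-3 + 2 M \left(-3 + M\right)\right)^{2}\right)$)
$10 \left(o{\left(-1 \right)} - 7\right) = 10 \left(2 \left(-1\right) \left(-1 + \left(-3 + 2 \left(-1\right) \left(-3 - 1\right)\right)^{2}\right) - 7\right) = 10 \left(2 \left(-1\right) \left(-1 + \left(-3 + 2 \left(-1\right) \left(-4\right)\right)^{2}\right) - 7\right) = 10 \left(2 \left(-1\right) \left(-1 + \left(-3 + 8\right)^{2}\right) - 7\right) = 10 \left(2 \left(-1\right) \left(-1 + 5^{2}\right) - 7\right) = 10 \left(2 \left(-1\right) \left(-1 + 25\right) - 7\right) = 10 \left(2 \left(-1\right) 24 - 7\right) = 10 \left(-48 - 7\right) = 10 \left(-55\right) = -550$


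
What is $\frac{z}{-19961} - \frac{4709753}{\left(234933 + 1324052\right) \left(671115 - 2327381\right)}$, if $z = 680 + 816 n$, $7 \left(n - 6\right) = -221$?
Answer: $\frac{364860847461470471}{360788227380347270} \approx 1.0113$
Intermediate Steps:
$n = - \frac{179}{7}$ ($n = 6 + \frac{1}{7} \left(-221\right) = 6 - \frac{221}{7} = - \frac{179}{7} \approx -25.571$)
$z = - \frac{141304}{7}$ ($z = 680 + 816 \left(- \frac{179}{7}\right) = 680 - \frac{146064}{7} = - \frac{141304}{7} \approx -20186.0$)
$\frac{z}{-19961} - \frac{4709753}{\left(234933 + 1324052\right) \left(671115 - 2327381\right)} = - \frac{141304}{7 \left(-19961\right)} - \frac{4709753}{\left(234933 + 1324052\right) \left(671115 - 2327381\right)} = \left(- \frac{141304}{7}\right) \left(- \frac{1}{19961}\right) - \frac{4709753}{1558985 \left(-1656266\right)} = \frac{141304}{139727} - \frac{4709753}{-2582093850010} = \frac{141304}{139727} - - \frac{4709753}{2582093850010} = \frac{141304}{139727} + \frac{4709753}{2582093850010} = \frac{364860847461470471}{360788227380347270}$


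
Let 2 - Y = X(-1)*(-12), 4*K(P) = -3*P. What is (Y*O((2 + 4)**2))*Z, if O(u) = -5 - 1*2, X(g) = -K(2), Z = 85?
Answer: -11900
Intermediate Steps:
K(P) = -3*P/4 (K(P) = (-3*P)/4 = -3*P/4)
X(g) = 3/2 (X(g) = -(-3)*2/4 = -1*(-3/2) = 3/2)
O(u) = -7 (O(u) = -5 - 2 = -7)
Y = 20 (Y = 2 - 3*(-12)/2 = 2 - 1*(-18) = 2 + 18 = 20)
(Y*O((2 + 4)**2))*Z = (20*(-7))*85 = -140*85 = -11900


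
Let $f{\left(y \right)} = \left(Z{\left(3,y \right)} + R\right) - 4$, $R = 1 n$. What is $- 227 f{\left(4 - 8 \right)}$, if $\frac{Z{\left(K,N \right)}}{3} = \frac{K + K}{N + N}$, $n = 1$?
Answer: $\frac{4767}{4} \approx 1191.8$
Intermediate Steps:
$R = 1$ ($R = 1 \cdot 1 = 1$)
$Z{\left(K,N \right)} = \frac{3 K}{N}$ ($Z{\left(K,N \right)} = 3 \frac{K + K}{N + N} = 3 \frac{2 K}{2 N} = 3 \cdot 2 K \frac{1}{2 N} = 3 \frac{K}{N} = \frac{3 K}{N}$)
$f{\left(y \right)} = -3 + \frac{9}{y}$ ($f{\left(y \right)} = \left(3 \cdot 3 \frac{1}{y} + 1\right) - 4 = \left(\frac{9}{y} + 1\right) - 4 = \left(1 + \frac{9}{y}\right) - 4 = -3 + \frac{9}{y}$)
$- 227 f{\left(4 - 8 \right)} = - 227 \left(-3 + \frac{9}{4 - 8}\right) = - 227 \left(-3 + \frac{9}{-4}\right) = - 227 \left(-3 + 9 \left(- \frac{1}{4}\right)\right) = - 227 \left(-3 - \frac{9}{4}\right) = \left(-227\right) \left(- \frac{21}{4}\right) = \frac{4767}{4}$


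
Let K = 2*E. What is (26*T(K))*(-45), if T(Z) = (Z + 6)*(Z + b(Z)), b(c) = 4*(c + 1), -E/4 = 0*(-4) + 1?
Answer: -84240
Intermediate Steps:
E = -4 (E = -4*(0*(-4) + 1) = -4*(0 + 1) = -4*1 = -4)
K = -8 (K = 2*(-4) = -8)
b(c) = 4 + 4*c (b(c) = 4*(1 + c) = 4 + 4*c)
T(Z) = (4 + 5*Z)*(6 + Z) (T(Z) = (Z + 6)*(Z + (4 + 4*Z)) = (6 + Z)*(4 + 5*Z) = (4 + 5*Z)*(6 + Z))
(26*T(K))*(-45) = (26*(24 + 5*(-8)² + 34*(-8)))*(-45) = (26*(24 + 5*64 - 272))*(-45) = (26*(24 + 320 - 272))*(-45) = (26*72)*(-45) = 1872*(-45) = -84240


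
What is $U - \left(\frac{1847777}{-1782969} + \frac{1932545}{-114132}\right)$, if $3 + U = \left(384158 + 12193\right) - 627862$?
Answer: $- \frac{5234223466760227}{22610424212} \approx -2.315 \cdot 10^{5}$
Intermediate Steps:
$U = -231514$ ($U = -3 + \left(\left(384158 + 12193\right) - 627862\right) = -3 + \left(396351 - 627862\right) = -3 - 231511 = -231514$)
$U - \left(\frac{1847777}{-1782969} + \frac{1932545}{-114132}\right) = -231514 - \left(\frac{1847777}{-1782969} + \frac{1932545}{-114132}\right) = -231514 - \left(1847777 \left(- \frac{1}{1782969}\right) + 1932545 \left(- \frac{1}{114132}\right)\right) = -231514 - \left(- \frac{1847777}{1782969} - \frac{1932545}{114132}\right) = -231514 - - \frac{406284256741}{22610424212} = -231514 + \frac{406284256741}{22610424212} = - \frac{5234223466760227}{22610424212}$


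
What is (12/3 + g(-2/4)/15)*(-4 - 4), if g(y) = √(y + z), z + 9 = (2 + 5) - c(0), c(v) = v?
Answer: -32 - 4*I*√10/15 ≈ -32.0 - 0.84327*I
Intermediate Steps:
z = -2 (z = -9 + ((2 + 5) - 1*0) = -9 + (7 + 0) = -9 + 7 = -2)
g(y) = √(-2 + y) (g(y) = √(y - 2) = √(-2 + y))
(12/3 + g(-2/4)/15)*(-4 - 4) = (12/3 + √(-2 - 2/4)/15)*(-4 - 4) = (12*(⅓) + √(-2 - 2*¼)*(1/15))*(-8) = (4 + √(-2 - ½)*(1/15))*(-8) = (4 + √(-5/2)*(1/15))*(-8) = (4 + (I*√10/2)*(1/15))*(-8) = (4 + I*√10/30)*(-8) = -32 - 4*I*√10/15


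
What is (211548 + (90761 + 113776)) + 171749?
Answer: 587834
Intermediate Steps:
(211548 + (90761 + 113776)) + 171749 = (211548 + 204537) + 171749 = 416085 + 171749 = 587834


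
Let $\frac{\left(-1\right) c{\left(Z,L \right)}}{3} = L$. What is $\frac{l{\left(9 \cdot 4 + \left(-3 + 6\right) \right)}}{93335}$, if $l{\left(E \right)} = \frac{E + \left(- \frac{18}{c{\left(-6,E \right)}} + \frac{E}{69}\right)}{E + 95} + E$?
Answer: $\frac{157445}{373956011} \approx 0.00042103$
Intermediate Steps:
$c{\left(Z,L \right)} = - 3 L$
$l{\left(E \right)} = E + \frac{\frac{6}{E} + \frac{70 E}{69}}{95 + E}$ ($l{\left(E \right)} = \frac{E + \left(- \frac{18}{\left(-3\right) E} + \frac{E}{69}\right)}{E + 95} + E = \frac{E + \left(- 18 \left(- \frac{1}{3 E}\right) + E \frac{1}{69}\right)}{95 + E} + E = \frac{E + \left(\frac{6}{E} + \frac{E}{69}\right)}{95 + E} + E = \frac{\frac{6}{E} + \frac{70 E}{69}}{95 + E} + E = E + \frac{\frac{6}{E} + \frac{70 E}{69}}{95 + E}$)
$\frac{l{\left(9 \cdot 4 + \left(-3 + 6\right) \right)}}{93335} = \frac{\frac{1}{9 \cdot 4 + \left(-3 + 6\right)} \frac{1}{95 + \left(9 \cdot 4 + \left(-3 + 6\right)\right)} \left(6 + \left(9 \cdot 4 + \left(-3 + 6\right)\right)^{3} + \frac{6625 \left(9 \cdot 4 + \left(-3 + 6\right)\right)^{2}}{69}\right)}{93335} = \frac{6 + \left(36 + 3\right)^{3} + \frac{6625 \left(36 + 3\right)^{2}}{69}}{\left(36 + 3\right) \left(95 + \left(36 + 3\right)\right)} \frac{1}{93335} = \frac{6 + 39^{3} + \frac{6625 \cdot 39^{2}}{69}}{39 \left(95 + 39\right)} \frac{1}{93335} = \frac{6 + 59319 + \frac{6625}{69} \cdot 1521}{39 \cdot 134} \cdot \frac{1}{93335} = \frac{1}{39} \cdot \frac{1}{134} \left(6 + 59319 + \frac{3358875}{23}\right) \frac{1}{93335} = \frac{1}{39} \cdot \frac{1}{134} \cdot \frac{4723350}{23} \cdot \frac{1}{93335} = \frac{787225}{20033} \cdot \frac{1}{93335} = \frac{157445}{373956011}$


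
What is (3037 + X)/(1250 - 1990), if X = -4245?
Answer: 302/185 ≈ 1.6324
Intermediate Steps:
(3037 + X)/(1250 - 1990) = (3037 - 4245)/(1250 - 1990) = -1208/(-740) = -1208*(-1/740) = 302/185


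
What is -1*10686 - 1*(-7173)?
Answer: -3513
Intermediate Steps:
-1*10686 - 1*(-7173) = -10686 + 7173 = -3513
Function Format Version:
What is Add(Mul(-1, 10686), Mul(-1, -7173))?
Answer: -3513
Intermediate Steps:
Add(Mul(-1, 10686), Mul(-1, -7173)) = Add(-10686, 7173) = -3513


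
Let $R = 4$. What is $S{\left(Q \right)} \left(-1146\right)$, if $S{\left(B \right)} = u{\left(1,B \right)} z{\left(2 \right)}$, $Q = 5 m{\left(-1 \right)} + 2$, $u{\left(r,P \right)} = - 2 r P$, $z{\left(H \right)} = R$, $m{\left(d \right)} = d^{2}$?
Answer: $64176$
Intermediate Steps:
$z{\left(H \right)} = 4$
$u{\left(r,P \right)} = - 2 P r$
$Q = 7$ ($Q = 5 \left(-1\right)^{2} + 2 = 5 \cdot 1 + 2 = 5 + 2 = 7$)
$S{\left(B \right)} = - 8 B$ ($S{\left(B \right)} = \left(-2\right) B 1 \cdot 4 = - 2 B 4 = - 8 B$)
$S{\left(Q \right)} \left(-1146\right) = \left(-8\right) 7 \left(-1146\right) = \left(-56\right) \left(-1146\right) = 64176$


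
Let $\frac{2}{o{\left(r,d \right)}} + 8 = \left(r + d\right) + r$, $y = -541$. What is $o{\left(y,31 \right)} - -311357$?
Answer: $\frac{329727061}{1059} \approx 3.1136 \cdot 10^{5}$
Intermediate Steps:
$o{\left(r,d \right)} = \frac{2}{-8 + d + 2 r}$ ($o{\left(r,d \right)} = \frac{2}{-8 + \left(\left(r + d\right) + r\right)} = \frac{2}{-8 + \left(\left(d + r\right) + r\right)} = \frac{2}{-8 + \left(d + 2 r\right)} = \frac{2}{-8 + d + 2 r}$)
$o{\left(y,31 \right)} - -311357 = \frac{2}{-8 + 31 + 2 \left(-541\right)} - -311357 = \frac{2}{-8 + 31 - 1082} + 311357 = \frac{2}{-1059} + 311357 = 2 \left(- \frac{1}{1059}\right) + 311357 = - \frac{2}{1059} + 311357 = \frac{329727061}{1059}$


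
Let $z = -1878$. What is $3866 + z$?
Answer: $1988$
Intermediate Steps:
$3866 + z = 3866 - 1878 = 1988$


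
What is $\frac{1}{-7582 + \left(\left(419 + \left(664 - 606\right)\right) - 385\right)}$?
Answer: $- \frac{1}{7490} \approx -0.00013351$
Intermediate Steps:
$\frac{1}{-7582 + \left(\left(419 + \left(664 - 606\right)\right) - 385\right)} = \frac{1}{-7582 + \left(\left(419 + 58\right) - 385\right)} = \frac{1}{-7582 + \left(477 - 385\right)} = \frac{1}{-7582 + 92} = \frac{1}{-7490} = - \frac{1}{7490}$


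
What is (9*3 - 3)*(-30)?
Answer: -720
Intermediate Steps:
(9*3 - 3)*(-30) = (27 - 3)*(-30) = 24*(-30) = -720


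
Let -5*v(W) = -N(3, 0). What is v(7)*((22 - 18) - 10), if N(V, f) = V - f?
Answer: -18/5 ≈ -3.6000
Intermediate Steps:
v(W) = ⅗ (v(W) = -(-1)*(3 - 1*0)/5 = -(-1)*(3 + 0)/5 = -(-1)*3/5 = -⅕*(-3) = ⅗)
v(7)*((22 - 18) - 10) = 3*((22 - 18) - 10)/5 = 3*(4 - 10)/5 = (⅗)*(-6) = -18/5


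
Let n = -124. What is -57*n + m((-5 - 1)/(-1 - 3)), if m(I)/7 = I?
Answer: 14157/2 ≈ 7078.5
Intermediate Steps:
m(I) = 7*I
-57*n + m((-5 - 1)/(-1 - 3)) = -57*(-124) + 7*((-5 - 1)/(-1 - 3)) = 7068 + 7*(-6/(-4)) = 7068 + 7*(-6*(-¼)) = 7068 + 7*(3/2) = 7068 + 21/2 = 14157/2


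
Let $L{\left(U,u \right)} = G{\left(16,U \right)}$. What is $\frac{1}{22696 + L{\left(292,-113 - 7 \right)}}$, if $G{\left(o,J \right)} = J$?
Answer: $\frac{1}{22988} \approx 4.3501 \cdot 10^{-5}$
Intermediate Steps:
$L{\left(U,u \right)} = U$
$\frac{1}{22696 + L{\left(292,-113 - 7 \right)}} = \frac{1}{22696 + 292} = \frac{1}{22988}$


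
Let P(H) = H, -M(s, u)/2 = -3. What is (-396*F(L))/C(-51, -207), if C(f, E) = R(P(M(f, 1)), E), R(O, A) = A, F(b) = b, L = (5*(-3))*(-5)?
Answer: 3300/23 ≈ 143.48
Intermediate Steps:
M(s, u) = 6 (M(s, u) = -2*(-3) = 6)
L = 75 (L = -15*(-5) = 75)
C(f, E) = E
(-396*F(L))/C(-51, -207) = -396*75/(-207) = -29700*(-1/207) = 3300/23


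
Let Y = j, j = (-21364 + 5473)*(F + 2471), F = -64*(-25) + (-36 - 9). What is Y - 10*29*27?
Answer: -63984996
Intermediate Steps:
F = 1555 (F = 1600 - 45 = 1555)
j = -63977166 (j = (-21364 + 5473)*(1555 + 2471) = -15891*4026 = -63977166)
Y = -63977166
Y - 10*29*27 = -63977166 - 10*29*27 = -63977166 - 290*27 = -63977166 - 1*7830 = -63977166 - 7830 = -63984996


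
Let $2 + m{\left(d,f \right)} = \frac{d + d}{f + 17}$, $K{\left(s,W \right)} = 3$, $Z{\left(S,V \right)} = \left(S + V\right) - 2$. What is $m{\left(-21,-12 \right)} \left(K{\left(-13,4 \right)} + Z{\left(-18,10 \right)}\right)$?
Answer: $\frac{364}{5} \approx 72.8$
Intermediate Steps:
$Z{\left(S,V \right)} = -2 + S + V$
$m{\left(d,f \right)} = -2 + \frac{2 d}{17 + f}$ ($m{\left(d,f \right)} = -2 + \frac{d + d}{f + 17} = -2 + \frac{2 d}{17 + f}$)
$m{\left(-21,-12 \right)} \left(K{\left(-13,4 \right)} + Z{\left(-18,10 \right)}\right) = \frac{2 \left(-17 - 21 - -12\right)}{17 - 12} \left(3 - 10\right) = \frac{2 \left(-17 - 21 + 12\right)}{5} \left(3 - 10\right) = 2 \cdot \frac{1}{5} \left(-26\right) \left(-7\right) = \left(- \frac{52}{5}\right) \left(-7\right) = \frac{364}{5}$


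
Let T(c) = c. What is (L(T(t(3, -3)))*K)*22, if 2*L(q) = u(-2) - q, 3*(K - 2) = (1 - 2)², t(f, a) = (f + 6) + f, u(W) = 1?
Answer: -847/3 ≈ -282.33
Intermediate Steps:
t(f, a) = 6 + 2*f (t(f, a) = (6 + f) + f = 6 + 2*f)
K = 7/3 (K = 2 + (1 - 2)²/3 = 2 + (⅓)*(-1)² = 2 + (⅓)*1 = 2 + ⅓ = 7/3 ≈ 2.3333)
L(q) = ½ - q/2 (L(q) = (1 - q)/2 = ½ - q/2)
(L(T(t(3, -3)))*K)*22 = ((½ - (6 + 2*3)/2)*(7/3))*22 = ((½ - (6 + 6)/2)*(7/3))*22 = ((½ - ½*12)*(7/3))*22 = ((½ - 6)*(7/3))*22 = -11/2*7/3*22 = -77/6*22 = -847/3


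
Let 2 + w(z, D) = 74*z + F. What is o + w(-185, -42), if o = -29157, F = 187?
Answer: -42662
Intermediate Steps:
w(z, D) = 185 + 74*z (w(z, D) = -2 + (74*z + 187) = -2 + (187 + 74*z) = 185 + 74*z)
o + w(-185, -42) = -29157 + (185 + 74*(-185)) = -29157 + (185 - 13690) = -29157 - 13505 = -42662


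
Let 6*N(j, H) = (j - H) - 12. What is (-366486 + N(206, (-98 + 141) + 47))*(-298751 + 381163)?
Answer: -90604247272/3 ≈ -3.0201e+10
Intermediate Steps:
N(j, H) = -2 - H/6 + j/6 (N(j, H) = ((j - H) - 12)/6 = (-12 + j - H)/6 = -2 - H/6 + j/6)
(-366486 + N(206, (-98 + 141) + 47))*(-298751 + 381163) = (-366486 + (-2 - ((-98 + 141) + 47)/6 + (⅙)*206))*(-298751 + 381163) = (-366486 + (-2 - (43 + 47)/6 + 103/3))*82412 = (-366486 + (-2 - ⅙*90 + 103/3))*82412 = (-366486 + (-2 - 15 + 103/3))*82412 = (-366486 + 52/3)*82412 = -1099406/3*82412 = -90604247272/3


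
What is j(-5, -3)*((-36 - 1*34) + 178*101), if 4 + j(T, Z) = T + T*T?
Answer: 286528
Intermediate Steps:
j(T, Z) = -4 + T + T² (j(T, Z) = -4 + (T + T*T) = -4 + (T + T²) = -4 + T + T²)
j(-5, -3)*((-36 - 1*34) + 178*101) = (-4 - 5 + (-5)²)*((-36 - 1*34) + 178*101) = (-4 - 5 + 25)*((-36 - 34) + 17978) = 16*(-70 + 17978) = 16*17908 = 286528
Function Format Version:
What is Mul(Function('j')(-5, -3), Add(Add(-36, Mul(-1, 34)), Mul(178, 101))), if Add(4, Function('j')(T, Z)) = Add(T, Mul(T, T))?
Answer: 286528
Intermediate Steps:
Function('j')(T, Z) = Add(-4, T, Pow(T, 2)) (Function('j')(T, Z) = Add(-4, Add(T, Mul(T, T))) = Add(-4, Add(T, Pow(T, 2))) = Add(-4, T, Pow(T, 2)))
Mul(Function('j')(-5, -3), Add(Add(-36, Mul(-1, 34)), Mul(178, 101))) = Mul(Add(-4, -5, Pow(-5, 2)), Add(Add(-36, Mul(-1, 34)), Mul(178, 101))) = Mul(Add(-4, -5, 25), Add(Add(-36, -34), 17978)) = Mul(16, Add(-70, 17978)) = Mul(16, 17908) = 286528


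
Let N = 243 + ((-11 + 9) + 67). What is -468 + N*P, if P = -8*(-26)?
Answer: 63596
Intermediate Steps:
P = 208
N = 308 (N = 243 + (-2 + 67) = 243 + 65 = 308)
-468 + N*P = -468 + 308*208 = -468 + 64064 = 63596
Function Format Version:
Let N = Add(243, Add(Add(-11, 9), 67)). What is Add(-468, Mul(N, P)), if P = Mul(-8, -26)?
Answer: 63596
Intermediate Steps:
P = 208
N = 308 (N = Add(243, Add(-2, 67)) = Add(243, 65) = 308)
Add(-468, Mul(N, P)) = Add(-468, Mul(308, 208)) = Add(-468, 64064) = 63596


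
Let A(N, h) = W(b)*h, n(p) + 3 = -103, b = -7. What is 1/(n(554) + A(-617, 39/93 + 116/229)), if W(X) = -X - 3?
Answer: -7099/726202 ≈ -0.0097755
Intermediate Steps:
n(p) = -106 (n(p) = -3 - 103 = -106)
W(X) = -3 - X
A(N, h) = 4*h (A(N, h) = (-3 - 1*(-7))*h = (-3 + 7)*h = 4*h)
1/(n(554) + A(-617, 39/93 + 116/229)) = 1/(-106 + 4*(39/93 + 116/229)) = 1/(-106 + 4*(39*(1/93) + 116*(1/229))) = 1/(-106 + 4*(13/31 + 116/229)) = 1/(-106 + 4*(6573/7099)) = 1/(-106 + 26292/7099) = 1/(-726202/7099) = -7099/726202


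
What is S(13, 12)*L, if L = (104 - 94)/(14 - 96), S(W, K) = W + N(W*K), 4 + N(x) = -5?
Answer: -20/41 ≈ -0.48780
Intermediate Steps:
N(x) = -9 (N(x) = -4 - 5 = -9)
S(W, K) = -9 + W (S(W, K) = W - 9 = -9 + W)
L = -5/41 (L = 10/(-82) = 10*(-1/82) = -5/41 ≈ -0.12195)
S(13, 12)*L = (-9 + 13)*(-5/41) = 4*(-5/41) = -20/41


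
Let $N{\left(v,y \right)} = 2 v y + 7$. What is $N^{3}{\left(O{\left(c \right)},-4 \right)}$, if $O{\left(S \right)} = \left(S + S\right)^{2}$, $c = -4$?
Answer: $-128787625$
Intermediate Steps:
$O{\left(S \right)} = 4 S^{2}$ ($O{\left(S \right)} = \left(2 S\right)^{2} = 4 S^{2}$)
$N{\left(v,y \right)} = 7 + 2 v y$ ($N{\left(v,y \right)} = 2 v y + 7 = 7 + 2 v y$)
$N^{3}{\left(O{\left(c \right)},-4 \right)} = \left(7 + 2 \cdot 4 \left(-4\right)^{2} \left(-4\right)\right)^{3} = \left(7 + 2 \cdot 4 \cdot 16 \left(-4\right)\right)^{3} = \left(7 + 2 \cdot 64 \left(-4\right)\right)^{3} = \left(7 - 512\right)^{3} = \left(-505\right)^{3} = -128787625$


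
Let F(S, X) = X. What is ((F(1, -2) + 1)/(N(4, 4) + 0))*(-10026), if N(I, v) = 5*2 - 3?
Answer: 10026/7 ≈ 1432.3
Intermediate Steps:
N(I, v) = 7 (N(I, v) = 10 - 3 = 7)
((F(1, -2) + 1)/(N(4, 4) + 0))*(-10026) = ((-2 + 1)/(7 + 0))*(-10026) = -1/7*(-10026) = 10026/7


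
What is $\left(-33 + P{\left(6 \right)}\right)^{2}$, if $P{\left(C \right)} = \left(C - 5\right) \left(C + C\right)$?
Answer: $441$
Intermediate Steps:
$P{\left(C \right)} = 2 C \left(-5 + C\right)$ ($P{\left(C \right)} = \left(-5 + C\right) 2 C = 2 C \left(-5 + C\right)$)
$\left(-33 + P{\left(6 \right)}\right)^{2} = \left(-33 + 2 \cdot 6 \left(-5 + 6\right)\right)^{2} = \left(-33 + 2 \cdot 6 \cdot 1\right)^{2} = \left(-33 + 12\right)^{2} = \left(-21\right)^{2} = 441$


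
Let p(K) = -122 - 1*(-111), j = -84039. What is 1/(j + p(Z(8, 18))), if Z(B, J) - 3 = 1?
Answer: -1/84050 ≈ -1.1898e-5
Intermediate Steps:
Z(B, J) = 4 (Z(B, J) = 3 + 1 = 4)
p(K) = -11 (p(K) = -122 + 111 = -11)
1/(j + p(Z(8, 18))) = 1/(-84039 - 11) = 1/(-84050) = -1/84050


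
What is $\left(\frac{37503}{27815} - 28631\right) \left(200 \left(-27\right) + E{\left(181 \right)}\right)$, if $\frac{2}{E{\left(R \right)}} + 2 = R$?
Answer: $\frac{769734621681676}{4978885} \approx 1.546 \cdot 10^{8}$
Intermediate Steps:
$E{\left(R \right)} = \frac{2}{-2 + R}$
$\left(\frac{37503}{27815} - 28631\right) \left(200 \left(-27\right) + E{\left(181 \right)}\right) = \left(\frac{37503}{27815} - 28631\right) \left(200 \left(-27\right) + \frac{2}{-2 + 181}\right) = \left(37503 \cdot \frac{1}{27815} - 28631\right) \left(-5400 + \frac{2}{179}\right) = \left(\frac{37503}{27815} - 28631\right) \left(-5400 + 2 \cdot \frac{1}{179}\right) = - \frac{796333762 \left(-5400 + \frac{2}{179}\right)}{27815} = \left(- \frac{796333762}{27815}\right) \left(- \frac{966598}{179}\right) = \frac{769734621681676}{4978885}$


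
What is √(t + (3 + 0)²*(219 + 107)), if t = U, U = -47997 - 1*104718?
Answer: I*√149781 ≈ 387.02*I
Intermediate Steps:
U = -152715 (U = -47997 - 104718 = -152715)
t = -152715
√(t + (3 + 0)²*(219 + 107)) = √(-152715 + (3 + 0)²*(219 + 107)) = √(-152715 + 3²*326) = √(-152715 + 9*326) = √(-152715 + 2934) = √(-149781) = I*√149781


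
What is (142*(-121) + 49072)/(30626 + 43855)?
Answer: 10630/24827 ≈ 0.42816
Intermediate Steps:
(142*(-121) + 49072)/(30626 + 43855) = (-17182 + 49072)/74481 = 31890*(1/74481) = 10630/24827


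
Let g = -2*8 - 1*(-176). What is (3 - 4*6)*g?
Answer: -3360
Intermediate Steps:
g = 160 (g = -16 + 176 = 160)
(3 - 4*6)*g = (3 - 4*6)*160 = (3 - 24)*160 = -21*160 = -3360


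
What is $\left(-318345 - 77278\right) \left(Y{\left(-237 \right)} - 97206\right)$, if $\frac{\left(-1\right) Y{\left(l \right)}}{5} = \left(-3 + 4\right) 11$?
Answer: $38478688603$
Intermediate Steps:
$Y{\left(l \right)} = -55$ ($Y{\left(l \right)} = - 5 \left(-3 + 4\right) 11 = - 5 \cdot 1 \cdot 11 = \left(-5\right) 11 = -55$)
$\left(-318345 - 77278\right) \left(Y{\left(-237 \right)} - 97206\right) = \left(-318345 - 77278\right) \left(-55 - 97206\right) = \left(-395623\right) \left(-97261\right) = 38478688603$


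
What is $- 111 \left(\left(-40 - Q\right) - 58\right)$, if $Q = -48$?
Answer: $5550$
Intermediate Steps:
$- 111 \left(\left(-40 - Q\right) - 58\right) = - 111 \left(\left(-40 - -48\right) - 58\right) = - 111 \left(\left(-40 + 48\right) - 58\right) = - 111 \left(8 - 58\right) = \left(-111\right) \left(-50\right) = 5550$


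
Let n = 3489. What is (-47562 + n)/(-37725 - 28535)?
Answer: 44073/66260 ≈ 0.66515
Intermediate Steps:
(-47562 + n)/(-37725 - 28535) = (-47562 + 3489)/(-37725 - 28535) = -44073/(-66260) = -44073*(-1/66260) = 44073/66260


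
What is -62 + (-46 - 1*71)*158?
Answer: -18548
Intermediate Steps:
-62 + (-46 - 1*71)*158 = -62 + (-46 - 71)*158 = -62 - 117*158 = -62 - 18486 = -18548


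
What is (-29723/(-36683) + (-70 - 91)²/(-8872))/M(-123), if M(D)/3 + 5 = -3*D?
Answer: -229052529/118464373664 ≈ -0.0019335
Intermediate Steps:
M(D) = -15 - 9*D (M(D) = -15 + 3*(-3*D) = -15 - 9*D)
(-29723/(-36683) + (-70 - 91)²/(-8872))/M(-123) = (-29723/(-36683) + (-70 - 91)²/(-8872))/(-15 - 9*(-123)) = (-29723*(-1/36683) + (-161)²*(-1/8872))/(-15 + 1107) = (29723/36683 + 25921*(-1/8872))/1092 = (29723/36683 - 25921/8872)*(1/1092) = -687157587/325451576*1/1092 = -229052529/118464373664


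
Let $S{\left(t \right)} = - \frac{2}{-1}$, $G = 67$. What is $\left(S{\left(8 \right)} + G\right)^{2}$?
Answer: $4761$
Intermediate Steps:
$S{\left(t \right)} = 2$ ($S{\left(t \right)} = \left(-2\right) \left(-1\right) = 2$)
$\left(S{\left(8 \right)} + G\right)^{2} = \left(2 + 67\right)^{2} = 69^{2} = 4761$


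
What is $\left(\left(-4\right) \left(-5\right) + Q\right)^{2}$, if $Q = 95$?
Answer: $13225$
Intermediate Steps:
$\left(\left(-4\right) \left(-5\right) + Q\right)^{2} = \left(\left(-4\right) \left(-5\right) + 95\right)^{2} = \left(20 + 95\right)^{2} = 115^{2} = 13225$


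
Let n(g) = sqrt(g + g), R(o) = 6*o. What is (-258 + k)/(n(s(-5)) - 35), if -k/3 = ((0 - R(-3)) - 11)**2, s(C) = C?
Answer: 2835/247 + 81*I*sqrt(10)/247 ≈ 11.478 + 1.037*I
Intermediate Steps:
k = -147 (k = -3*((0 - 6*(-3)) - 11)**2 = -3*((0 - 1*(-18)) - 11)**2 = -3*((0 + 18) - 11)**2 = -3*(18 - 11)**2 = -3*7**2 = -3*49 = -147)
n(g) = sqrt(2)*sqrt(g) (n(g) = sqrt(2*g) = sqrt(2)*sqrt(g))
(-258 + k)/(n(s(-5)) - 35) = (-258 - 147)/(sqrt(2)*sqrt(-5) - 35) = -405/(sqrt(2)*(I*sqrt(5)) - 35) = -405/(I*sqrt(10) - 35) = -405/(-35 + I*sqrt(10))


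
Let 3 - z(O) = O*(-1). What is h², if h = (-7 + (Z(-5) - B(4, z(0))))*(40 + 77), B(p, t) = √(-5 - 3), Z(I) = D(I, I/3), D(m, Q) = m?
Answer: 1861704 + 657072*I*√2 ≈ 1.8617e+6 + 9.2924e+5*I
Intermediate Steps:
Z(I) = I
z(O) = 3 + O (z(O) = 3 - O*(-1) = 3 - (-1)*O = 3 + O)
B(p, t) = 2*I*√2 (B(p, t) = √(-8) = 2*I*√2)
h = -1404 - 234*I*√2 (h = (-7 + (-5 - 2*I*√2))*(40 + 77) = (-7 + (-5 - 2*I*√2))*117 = (-12 - 2*I*√2)*117 = -1404 - 234*I*√2 ≈ -1404.0 - 330.93*I)
h² = (-1404 - 234*I*√2)²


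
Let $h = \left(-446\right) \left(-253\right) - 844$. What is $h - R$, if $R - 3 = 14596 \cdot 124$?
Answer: $-1697913$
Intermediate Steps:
$R = 1809907$ ($R = 3 + 14596 \cdot 124 = 3 + 1809904 = 1809907$)
$h = 111994$ ($h = 112838 - 844 = 111994$)
$h - R = 111994 - 1809907 = -1697913$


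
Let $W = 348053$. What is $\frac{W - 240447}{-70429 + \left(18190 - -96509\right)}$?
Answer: $\frac{53803}{22135} \approx 2.4307$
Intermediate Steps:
$\frac{W - 240447}{-70429 + \left(18190 - -96509\right)} = \frac{348053 - 240447}{-70429 + \left(18190 - -96509\right)} = \frac{107606}{-70429 + \left(18190 + 96509\right)} = \frac{107606}{-70429 + 114699} = \frac{107606}{44270} = 107606 \cdot \frac{1}{44270} = \frac{53803}{22135}$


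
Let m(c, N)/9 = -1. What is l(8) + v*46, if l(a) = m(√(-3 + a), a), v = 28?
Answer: 1279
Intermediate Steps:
m(c, N) = -9 (m(c, N) = 9*(-1) = -9)
l(a) = -9
l(8) + v*46 = -9 + 28*46 = -9 + 1288 = 1279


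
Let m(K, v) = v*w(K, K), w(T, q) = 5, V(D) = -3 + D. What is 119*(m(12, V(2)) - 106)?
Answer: -13209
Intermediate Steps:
m(K, v) = 5*v (m(K, v) = v*5 = 5*v)
119*(m(12, V(2)) - 106) = 119*(5*(-3 + 2) - 106) = 119*(5*(-1) - 106) = 119*(-5 - 106) = 119*(-111) = -13209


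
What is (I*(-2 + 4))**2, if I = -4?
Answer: 64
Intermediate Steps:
(I*(-2 + 4))**2 = (-4*(-2 + 4))**2 = (-4*2)**2 = (-8)**2 = 64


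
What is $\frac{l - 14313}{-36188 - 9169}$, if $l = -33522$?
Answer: $\frac{15945}{15119} \approx 1.0546$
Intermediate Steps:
$\frac{l - 14313}{-36188 - 9169} = \frac{-33522 - 14313}{-36188 - 9169} = - \frac{47835}{-45357} = \left(-47835\right) \left(- \frac{1}{45357}\right) = \frac{15945}{15119}$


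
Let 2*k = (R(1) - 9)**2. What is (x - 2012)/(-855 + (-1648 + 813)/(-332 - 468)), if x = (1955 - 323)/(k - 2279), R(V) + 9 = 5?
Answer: 471143040/199894079 ≈ 2.3570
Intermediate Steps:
R(V) = -4 (R(V) = -9 + 5 = -4)
k = 169/2 (k = (-4 - 9)**2/2 = (1/2)*(-13)**2 = (1/2)*169 = 169/2 ≈ 84.500)
x = -1088/1463 (x = (1955 - 323)/(169/2 - 2279) = 1632/(-4389/2) = 1632*(-2/4389) = -1088/1463 ≈ -0.74368)
(x - 2012)/(-855 + (-1648 + 813)/(-332 - 468)) = (-1088/1463 - 2012)/(-855 + (-1648 + 813)/(-332 - 468)) = -2944644/(1463*(-855 - 835/(-800))) = -2944644/(1463*(-855 - 835*(-1/800))) = -2944644/(1463*(-855 + 167/160)) = -2944644/(1463*(-136633/160)) = -2944644/1463*(-160/136633) = 471143040/199894079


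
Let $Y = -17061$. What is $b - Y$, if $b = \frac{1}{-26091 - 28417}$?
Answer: $\frac{929960987}{54508} \approx 17061.0$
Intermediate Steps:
$b = - \frac{1}{54508}$ ($b = \frac{1}{-54508} = - \frac{1}{54508} \approx -1.8346 \cdot 10^{-5}$)
$b - Y = - \frac{1}{54508} - -17061 = - \frac{1}{54508} + 17061 = \frac{929960987}{54508}$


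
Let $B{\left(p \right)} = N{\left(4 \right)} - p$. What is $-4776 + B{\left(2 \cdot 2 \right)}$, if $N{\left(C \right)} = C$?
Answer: $-4776$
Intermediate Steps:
$B{\left(p \right)} = 4 - p$
$-4776 + B{\left(2 \cdot 2 \right)} = -4776 + \left(4 - 2 \cdot 2\right) = -4776 + \left(4 - 4\right) = -4776 + 0 = -4776$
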